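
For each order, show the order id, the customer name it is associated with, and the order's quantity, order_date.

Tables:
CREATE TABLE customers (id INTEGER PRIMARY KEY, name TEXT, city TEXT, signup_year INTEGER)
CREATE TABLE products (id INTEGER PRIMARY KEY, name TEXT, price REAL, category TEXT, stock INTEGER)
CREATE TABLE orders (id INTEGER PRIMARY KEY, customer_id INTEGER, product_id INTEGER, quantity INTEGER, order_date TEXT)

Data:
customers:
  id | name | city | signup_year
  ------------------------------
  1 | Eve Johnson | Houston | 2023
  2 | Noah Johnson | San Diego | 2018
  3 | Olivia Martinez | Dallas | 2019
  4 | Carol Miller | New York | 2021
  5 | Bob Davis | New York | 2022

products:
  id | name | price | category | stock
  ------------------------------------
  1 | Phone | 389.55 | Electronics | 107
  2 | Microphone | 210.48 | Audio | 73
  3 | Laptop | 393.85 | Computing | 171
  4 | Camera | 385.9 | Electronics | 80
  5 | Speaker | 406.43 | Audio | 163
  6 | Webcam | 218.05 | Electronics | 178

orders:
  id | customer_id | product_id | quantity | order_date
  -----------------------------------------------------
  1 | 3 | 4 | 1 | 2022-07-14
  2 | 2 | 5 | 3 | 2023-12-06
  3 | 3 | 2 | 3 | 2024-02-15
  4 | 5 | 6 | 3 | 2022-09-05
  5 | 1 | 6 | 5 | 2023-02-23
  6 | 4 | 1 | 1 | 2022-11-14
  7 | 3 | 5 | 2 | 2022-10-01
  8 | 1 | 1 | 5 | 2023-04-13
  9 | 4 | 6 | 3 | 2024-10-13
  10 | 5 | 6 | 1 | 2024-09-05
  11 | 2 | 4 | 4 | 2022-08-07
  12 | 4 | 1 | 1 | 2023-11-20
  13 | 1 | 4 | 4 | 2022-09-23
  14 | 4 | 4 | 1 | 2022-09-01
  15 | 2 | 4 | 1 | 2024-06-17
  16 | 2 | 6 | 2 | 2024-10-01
SELECT c.id, p.name AS customer, c.quantity, c.order_date FROM orders c JOIN customers p ON c.customer_id = p.id

Execution result:
id | customer | quantity | order_date
1 | Olivia Martinez | 1 | 2022-07-14
2 | Noah Johnson | 3 | 2023-12-06
3 | Olivia Martinez | 3 | 2024-02-15
4 | Bob Davis | 3 | 2022-09-05
5 | Eve Johnson | 5 | 2023-02-23
6 | Carol Miller | 1 | 2022-11-14
7 | Olivia Martinez | 2 | 2022-10-01
8 | Eve Johnson | 5 | 2023-04-13
9 | Carol Miller | 3 | 2024-10-13
10 | Bob Davis | 1 | 2024-09-05
11 | Noah Johnson | 4 | 2022-08-07
12 | Carol Miller | 1 | 2023-11-20
13 | Eve Johnson | 4 | 2022-09-23
14 | Carol Miller | 1 | 2022-09-01
15 | Noah Johnson | 1 | 2024-06-17
16 | Noah Johnson | 2 | 2024-10-01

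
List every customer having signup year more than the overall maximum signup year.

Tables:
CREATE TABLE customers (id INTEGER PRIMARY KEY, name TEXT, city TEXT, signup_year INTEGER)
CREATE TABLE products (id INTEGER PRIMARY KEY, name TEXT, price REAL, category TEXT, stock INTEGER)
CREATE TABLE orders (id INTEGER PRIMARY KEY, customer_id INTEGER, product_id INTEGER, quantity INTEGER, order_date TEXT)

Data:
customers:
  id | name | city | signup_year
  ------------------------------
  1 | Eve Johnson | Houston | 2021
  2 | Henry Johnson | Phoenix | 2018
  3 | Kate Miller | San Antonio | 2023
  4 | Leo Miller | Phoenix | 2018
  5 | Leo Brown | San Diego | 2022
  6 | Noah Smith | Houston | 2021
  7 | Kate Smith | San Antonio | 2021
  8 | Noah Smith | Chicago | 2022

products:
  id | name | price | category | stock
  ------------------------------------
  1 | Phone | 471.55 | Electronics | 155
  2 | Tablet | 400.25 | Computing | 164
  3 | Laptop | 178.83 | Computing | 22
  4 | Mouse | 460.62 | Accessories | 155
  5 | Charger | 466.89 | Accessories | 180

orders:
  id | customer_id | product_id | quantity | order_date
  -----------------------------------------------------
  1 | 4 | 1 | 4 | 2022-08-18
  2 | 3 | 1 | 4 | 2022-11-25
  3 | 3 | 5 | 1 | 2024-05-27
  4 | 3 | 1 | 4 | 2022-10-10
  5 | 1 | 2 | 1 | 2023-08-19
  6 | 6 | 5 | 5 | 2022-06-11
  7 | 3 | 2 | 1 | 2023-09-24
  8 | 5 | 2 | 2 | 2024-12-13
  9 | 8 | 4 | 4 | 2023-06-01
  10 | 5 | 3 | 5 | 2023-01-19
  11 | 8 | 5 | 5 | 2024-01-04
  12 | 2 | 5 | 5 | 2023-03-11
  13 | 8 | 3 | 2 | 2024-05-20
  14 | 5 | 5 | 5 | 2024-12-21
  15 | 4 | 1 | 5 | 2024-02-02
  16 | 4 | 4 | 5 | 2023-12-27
SELECT name, signup_year FROM customers WHERE signup_year > (SELECT MAX(signup_year) FROM customers)

Execution result:
(no rows)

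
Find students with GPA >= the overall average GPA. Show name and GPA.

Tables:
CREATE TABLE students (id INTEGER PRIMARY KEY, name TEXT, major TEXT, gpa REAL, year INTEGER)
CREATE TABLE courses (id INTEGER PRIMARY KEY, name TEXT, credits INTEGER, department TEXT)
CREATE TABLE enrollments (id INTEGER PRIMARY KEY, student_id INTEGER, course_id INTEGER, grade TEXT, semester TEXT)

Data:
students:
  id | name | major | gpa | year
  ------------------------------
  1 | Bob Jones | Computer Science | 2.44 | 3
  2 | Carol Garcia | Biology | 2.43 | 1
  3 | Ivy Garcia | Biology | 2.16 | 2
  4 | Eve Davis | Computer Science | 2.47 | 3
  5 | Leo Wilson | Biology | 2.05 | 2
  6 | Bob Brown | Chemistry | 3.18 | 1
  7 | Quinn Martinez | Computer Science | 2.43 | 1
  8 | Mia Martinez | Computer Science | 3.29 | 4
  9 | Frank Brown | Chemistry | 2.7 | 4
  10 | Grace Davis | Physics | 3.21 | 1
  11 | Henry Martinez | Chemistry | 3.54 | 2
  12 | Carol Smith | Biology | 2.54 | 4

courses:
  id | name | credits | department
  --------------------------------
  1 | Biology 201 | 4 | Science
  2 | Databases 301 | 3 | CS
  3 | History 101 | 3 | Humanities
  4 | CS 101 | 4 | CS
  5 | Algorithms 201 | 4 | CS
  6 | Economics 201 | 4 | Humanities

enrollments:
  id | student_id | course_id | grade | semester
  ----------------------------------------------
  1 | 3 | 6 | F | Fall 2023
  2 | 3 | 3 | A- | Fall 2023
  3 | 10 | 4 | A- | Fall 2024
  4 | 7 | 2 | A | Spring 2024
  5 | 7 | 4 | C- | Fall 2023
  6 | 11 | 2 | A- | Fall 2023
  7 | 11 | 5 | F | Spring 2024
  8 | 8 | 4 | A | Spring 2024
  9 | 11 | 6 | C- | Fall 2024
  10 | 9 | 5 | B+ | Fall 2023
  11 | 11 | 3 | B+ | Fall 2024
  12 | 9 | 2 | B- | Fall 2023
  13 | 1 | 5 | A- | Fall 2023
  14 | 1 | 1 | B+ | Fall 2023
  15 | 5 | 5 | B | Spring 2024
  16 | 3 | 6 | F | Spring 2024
SELECT name, gpa FROM students WHERE gpa >= (SELECT AVG(gpa) FROM students)

Execution result:
name | gpa
Bob Brown | 3.18
Mia Martinez | 3.29
Grace Davis | 3.21
Henry Martinez | 3.54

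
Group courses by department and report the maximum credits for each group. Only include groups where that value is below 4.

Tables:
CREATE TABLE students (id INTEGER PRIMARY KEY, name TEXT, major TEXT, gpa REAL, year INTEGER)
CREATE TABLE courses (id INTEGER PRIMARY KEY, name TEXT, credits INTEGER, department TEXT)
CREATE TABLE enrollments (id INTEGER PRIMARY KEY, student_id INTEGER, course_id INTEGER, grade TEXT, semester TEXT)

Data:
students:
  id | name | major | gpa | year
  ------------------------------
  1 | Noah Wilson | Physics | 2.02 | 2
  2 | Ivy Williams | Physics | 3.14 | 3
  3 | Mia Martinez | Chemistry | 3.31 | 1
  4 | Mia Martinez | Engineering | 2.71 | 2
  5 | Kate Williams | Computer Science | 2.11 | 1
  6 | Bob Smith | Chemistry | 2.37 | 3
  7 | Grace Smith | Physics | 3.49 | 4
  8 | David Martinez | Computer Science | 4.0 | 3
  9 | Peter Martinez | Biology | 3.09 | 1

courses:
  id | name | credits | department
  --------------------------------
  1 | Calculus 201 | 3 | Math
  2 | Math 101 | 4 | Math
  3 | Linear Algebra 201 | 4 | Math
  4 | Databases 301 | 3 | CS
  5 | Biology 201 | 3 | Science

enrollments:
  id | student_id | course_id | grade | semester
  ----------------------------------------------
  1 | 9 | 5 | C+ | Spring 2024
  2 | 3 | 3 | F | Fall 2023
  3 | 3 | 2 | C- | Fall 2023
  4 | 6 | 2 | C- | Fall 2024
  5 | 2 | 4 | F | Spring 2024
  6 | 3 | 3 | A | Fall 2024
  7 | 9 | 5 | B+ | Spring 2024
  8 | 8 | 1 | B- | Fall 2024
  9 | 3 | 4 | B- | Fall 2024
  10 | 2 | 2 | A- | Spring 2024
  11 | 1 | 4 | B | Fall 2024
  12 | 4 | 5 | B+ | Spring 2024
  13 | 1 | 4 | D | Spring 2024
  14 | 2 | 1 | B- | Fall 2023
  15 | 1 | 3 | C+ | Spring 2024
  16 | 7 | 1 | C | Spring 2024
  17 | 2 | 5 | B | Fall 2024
SELECT department, MAX(credits) AS max_credits FROM courses GROUP BY department HAVING MAX(credits) < 4

Execution result:
department | max_credits
CS | 3
Science | 3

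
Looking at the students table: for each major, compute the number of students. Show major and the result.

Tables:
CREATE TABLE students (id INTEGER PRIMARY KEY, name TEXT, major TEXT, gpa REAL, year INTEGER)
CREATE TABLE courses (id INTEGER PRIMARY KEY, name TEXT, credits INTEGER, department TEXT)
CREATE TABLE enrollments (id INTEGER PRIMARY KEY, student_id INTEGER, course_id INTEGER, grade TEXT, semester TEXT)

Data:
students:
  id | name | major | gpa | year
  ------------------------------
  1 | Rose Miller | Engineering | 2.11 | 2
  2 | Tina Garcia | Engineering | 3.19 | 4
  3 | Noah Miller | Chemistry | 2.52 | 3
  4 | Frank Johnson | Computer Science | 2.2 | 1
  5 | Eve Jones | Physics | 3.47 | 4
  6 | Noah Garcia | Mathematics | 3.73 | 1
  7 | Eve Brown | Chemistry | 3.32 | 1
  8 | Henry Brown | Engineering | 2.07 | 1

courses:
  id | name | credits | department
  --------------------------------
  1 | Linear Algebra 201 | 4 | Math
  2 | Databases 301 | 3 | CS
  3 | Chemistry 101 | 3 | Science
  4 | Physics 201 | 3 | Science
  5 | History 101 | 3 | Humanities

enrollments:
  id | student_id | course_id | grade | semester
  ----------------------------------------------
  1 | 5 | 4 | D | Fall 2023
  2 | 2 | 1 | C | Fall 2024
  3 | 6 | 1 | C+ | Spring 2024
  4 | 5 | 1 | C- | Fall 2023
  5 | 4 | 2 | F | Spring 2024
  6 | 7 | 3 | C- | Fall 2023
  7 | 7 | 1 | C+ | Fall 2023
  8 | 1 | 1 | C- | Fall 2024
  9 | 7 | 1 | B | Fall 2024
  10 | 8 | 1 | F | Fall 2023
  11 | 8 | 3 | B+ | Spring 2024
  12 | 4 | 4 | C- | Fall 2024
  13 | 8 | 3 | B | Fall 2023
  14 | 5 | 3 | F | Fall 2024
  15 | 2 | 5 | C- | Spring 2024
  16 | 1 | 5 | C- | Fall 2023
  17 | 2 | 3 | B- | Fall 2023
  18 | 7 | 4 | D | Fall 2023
SELECT major, COUNT(*) AS n FROM students GROUP BY major

Execution result:
major | n
Chemistry | 2
Computer Science | 1
Engineering | 3
Mathematics | 1
Physics | 1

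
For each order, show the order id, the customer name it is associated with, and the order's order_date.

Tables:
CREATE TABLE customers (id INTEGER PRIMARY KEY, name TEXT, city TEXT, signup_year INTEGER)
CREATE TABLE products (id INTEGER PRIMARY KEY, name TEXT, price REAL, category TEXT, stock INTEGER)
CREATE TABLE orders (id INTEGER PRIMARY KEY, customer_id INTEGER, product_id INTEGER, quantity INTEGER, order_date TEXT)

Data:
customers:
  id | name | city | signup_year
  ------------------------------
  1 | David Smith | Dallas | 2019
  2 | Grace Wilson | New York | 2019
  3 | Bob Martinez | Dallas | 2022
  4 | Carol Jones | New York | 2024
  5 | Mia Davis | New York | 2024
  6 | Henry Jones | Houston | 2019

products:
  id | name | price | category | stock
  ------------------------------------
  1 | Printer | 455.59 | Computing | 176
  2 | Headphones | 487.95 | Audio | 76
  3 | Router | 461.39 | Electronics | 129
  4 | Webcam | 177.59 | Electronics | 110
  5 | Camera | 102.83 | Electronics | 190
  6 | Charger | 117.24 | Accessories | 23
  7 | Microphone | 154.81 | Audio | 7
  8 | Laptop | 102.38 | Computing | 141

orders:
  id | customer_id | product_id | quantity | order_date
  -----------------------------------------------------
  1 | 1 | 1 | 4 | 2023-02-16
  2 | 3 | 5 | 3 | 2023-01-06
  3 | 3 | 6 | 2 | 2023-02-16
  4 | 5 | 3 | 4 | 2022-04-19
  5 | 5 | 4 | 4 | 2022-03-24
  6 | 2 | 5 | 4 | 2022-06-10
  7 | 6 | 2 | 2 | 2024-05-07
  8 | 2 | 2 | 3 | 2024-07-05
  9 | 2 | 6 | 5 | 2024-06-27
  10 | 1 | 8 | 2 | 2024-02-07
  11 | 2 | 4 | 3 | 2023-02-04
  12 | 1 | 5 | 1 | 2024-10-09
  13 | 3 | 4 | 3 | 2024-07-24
SELECT c.id, p.name AS customer, c.order_date FROM orders c JOIN customers p ON c.customer_id = p.id

Execution result:
id | customer | order_date
1 | David Smith | 2023-02-16
2 | Bob Martinez | 2023-01-06
3 | Bob Martinez | 2023-02-16
4 | Mia Davis | 2022-04-19
5 | Mia Davis | 2022-03-24
6 | Grace Wilson | 2022-06-10
7 | Henry Jones | 2024-05-07
8 | Grace Wilson | 2024-07-05
9 | Grace Wilson | 2024-06-27
10 | David Smith | 2024-02-07
11 | Grace Wilson | 2023-02-04
12 | David Smith | 2024-10-09
13 | Bob Martinez | 2024-07-24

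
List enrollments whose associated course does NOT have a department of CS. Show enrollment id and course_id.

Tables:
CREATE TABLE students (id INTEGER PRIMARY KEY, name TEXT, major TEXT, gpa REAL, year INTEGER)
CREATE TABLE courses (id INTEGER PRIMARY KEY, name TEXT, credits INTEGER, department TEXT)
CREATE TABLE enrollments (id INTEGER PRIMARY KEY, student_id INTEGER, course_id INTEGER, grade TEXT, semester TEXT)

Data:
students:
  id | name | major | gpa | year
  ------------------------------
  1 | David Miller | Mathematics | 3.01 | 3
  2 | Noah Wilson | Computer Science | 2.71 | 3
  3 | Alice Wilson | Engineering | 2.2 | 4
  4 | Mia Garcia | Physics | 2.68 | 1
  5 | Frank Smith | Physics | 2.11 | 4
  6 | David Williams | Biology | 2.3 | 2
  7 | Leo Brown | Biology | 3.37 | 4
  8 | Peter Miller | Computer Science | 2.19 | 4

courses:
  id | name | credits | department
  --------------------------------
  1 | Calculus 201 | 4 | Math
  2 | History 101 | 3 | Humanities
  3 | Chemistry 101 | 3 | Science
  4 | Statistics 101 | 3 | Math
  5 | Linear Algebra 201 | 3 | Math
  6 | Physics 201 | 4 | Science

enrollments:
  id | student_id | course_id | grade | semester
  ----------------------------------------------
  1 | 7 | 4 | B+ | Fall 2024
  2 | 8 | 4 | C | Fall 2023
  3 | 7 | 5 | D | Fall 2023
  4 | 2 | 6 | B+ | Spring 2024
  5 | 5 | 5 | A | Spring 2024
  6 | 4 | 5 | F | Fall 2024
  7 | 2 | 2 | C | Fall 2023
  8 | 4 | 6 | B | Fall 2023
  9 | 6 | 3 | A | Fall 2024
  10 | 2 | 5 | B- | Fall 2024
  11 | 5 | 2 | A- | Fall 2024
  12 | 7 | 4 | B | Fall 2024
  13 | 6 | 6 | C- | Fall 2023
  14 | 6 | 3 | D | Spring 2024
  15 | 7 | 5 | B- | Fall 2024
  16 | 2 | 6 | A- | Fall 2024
SELECT id, course_id FROM enrollments WHERE course_id NOT IN (SELECT id FROM courses WHERE department = 'CS')

Execution result:
id | course_id
1 | 4
2 | 4
3 | 5
4 | 6
5 | 5
6 | 5
7 | 2
8 | 6
9 | 3
10 | 5
11 | 2
12 | 4
13 | 6
14 | 3
15 | 5
16 | 6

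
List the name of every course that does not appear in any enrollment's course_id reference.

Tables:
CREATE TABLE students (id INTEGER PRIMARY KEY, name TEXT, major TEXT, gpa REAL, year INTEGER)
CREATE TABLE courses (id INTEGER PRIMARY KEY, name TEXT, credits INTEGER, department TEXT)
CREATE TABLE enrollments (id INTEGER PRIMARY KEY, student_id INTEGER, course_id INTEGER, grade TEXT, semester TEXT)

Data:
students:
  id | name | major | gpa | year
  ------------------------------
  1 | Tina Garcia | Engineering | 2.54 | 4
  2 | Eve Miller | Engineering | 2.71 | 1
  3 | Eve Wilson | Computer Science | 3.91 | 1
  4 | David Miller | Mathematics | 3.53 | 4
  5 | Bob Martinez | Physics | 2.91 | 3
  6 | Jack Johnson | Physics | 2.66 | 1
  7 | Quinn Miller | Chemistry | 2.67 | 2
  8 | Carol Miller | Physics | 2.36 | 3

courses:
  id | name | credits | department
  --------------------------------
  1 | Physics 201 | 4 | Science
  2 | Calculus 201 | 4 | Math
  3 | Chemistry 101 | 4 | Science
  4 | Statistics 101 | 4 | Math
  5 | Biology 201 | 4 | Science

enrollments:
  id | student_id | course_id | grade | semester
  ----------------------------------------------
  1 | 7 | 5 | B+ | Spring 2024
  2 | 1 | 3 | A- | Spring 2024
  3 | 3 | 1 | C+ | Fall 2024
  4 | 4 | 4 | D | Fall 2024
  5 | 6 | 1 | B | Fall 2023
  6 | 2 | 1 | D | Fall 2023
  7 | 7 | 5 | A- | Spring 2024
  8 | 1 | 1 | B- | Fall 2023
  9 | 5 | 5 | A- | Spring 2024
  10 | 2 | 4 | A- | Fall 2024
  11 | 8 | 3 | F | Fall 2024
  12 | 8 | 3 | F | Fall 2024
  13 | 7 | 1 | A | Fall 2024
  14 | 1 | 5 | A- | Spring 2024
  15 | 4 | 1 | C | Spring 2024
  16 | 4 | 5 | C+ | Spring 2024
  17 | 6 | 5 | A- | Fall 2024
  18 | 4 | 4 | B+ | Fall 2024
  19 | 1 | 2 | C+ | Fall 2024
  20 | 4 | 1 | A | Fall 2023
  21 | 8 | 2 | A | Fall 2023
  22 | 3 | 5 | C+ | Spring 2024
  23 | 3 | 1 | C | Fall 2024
SELECT p.name FROM courses p LEFT JOIN enrollments c ON c.course_id = p.id WHERE c.id IS NULL

Execution result:
(no rows)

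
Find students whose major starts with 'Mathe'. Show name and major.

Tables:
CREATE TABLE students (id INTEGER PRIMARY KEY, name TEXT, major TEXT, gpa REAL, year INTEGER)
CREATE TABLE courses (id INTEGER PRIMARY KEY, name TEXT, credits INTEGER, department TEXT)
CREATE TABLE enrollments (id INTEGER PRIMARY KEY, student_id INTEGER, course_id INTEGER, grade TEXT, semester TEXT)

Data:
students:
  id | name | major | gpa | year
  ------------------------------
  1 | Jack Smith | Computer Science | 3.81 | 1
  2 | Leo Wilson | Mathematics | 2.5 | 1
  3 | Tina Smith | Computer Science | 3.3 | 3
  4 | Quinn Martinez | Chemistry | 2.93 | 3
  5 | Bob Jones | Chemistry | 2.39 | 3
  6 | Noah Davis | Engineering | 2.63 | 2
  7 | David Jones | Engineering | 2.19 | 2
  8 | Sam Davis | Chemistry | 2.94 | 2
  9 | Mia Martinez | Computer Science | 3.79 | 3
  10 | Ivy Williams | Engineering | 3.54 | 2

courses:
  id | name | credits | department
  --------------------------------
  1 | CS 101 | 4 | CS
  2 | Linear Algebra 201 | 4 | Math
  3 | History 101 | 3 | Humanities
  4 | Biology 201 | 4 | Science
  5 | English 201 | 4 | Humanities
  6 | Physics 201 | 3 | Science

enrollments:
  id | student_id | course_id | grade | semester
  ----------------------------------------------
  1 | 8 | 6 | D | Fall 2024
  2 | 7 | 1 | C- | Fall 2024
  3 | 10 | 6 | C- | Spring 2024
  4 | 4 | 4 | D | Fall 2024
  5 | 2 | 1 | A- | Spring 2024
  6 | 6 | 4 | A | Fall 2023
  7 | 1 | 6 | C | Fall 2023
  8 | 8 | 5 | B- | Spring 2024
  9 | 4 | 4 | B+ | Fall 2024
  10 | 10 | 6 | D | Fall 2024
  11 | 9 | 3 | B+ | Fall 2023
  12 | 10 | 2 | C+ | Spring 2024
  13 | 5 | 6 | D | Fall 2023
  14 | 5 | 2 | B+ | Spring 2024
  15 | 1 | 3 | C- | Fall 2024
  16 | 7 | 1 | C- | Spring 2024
SELECT name, major FROM students WHERE major LIKE 'Mathe%'

Execution result:
name | major
Leo Wilson | Mathematics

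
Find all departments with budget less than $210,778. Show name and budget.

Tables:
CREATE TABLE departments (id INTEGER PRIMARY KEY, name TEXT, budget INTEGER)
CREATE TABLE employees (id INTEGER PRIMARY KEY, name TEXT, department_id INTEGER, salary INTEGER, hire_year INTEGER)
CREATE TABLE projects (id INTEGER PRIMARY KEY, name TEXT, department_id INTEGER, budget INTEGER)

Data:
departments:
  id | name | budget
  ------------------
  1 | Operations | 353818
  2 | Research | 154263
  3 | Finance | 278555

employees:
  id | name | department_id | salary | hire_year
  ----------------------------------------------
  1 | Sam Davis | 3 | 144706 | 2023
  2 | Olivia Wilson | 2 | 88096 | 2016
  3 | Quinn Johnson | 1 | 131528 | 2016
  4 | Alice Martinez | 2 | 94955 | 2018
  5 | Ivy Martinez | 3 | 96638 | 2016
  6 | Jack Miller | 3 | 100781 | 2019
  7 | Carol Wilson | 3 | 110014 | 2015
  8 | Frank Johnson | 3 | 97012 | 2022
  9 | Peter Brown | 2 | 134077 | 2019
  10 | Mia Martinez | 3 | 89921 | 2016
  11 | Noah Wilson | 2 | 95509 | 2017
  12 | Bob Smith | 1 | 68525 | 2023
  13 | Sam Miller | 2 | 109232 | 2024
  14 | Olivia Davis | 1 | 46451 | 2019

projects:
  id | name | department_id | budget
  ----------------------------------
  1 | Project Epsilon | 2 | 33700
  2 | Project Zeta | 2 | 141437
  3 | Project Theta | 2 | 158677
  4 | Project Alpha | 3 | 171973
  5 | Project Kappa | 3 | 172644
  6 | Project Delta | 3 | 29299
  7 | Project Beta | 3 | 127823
SELECT name, budget FROM departments WHERE budget < 210778

Execution result:
name | budget
Research | 154263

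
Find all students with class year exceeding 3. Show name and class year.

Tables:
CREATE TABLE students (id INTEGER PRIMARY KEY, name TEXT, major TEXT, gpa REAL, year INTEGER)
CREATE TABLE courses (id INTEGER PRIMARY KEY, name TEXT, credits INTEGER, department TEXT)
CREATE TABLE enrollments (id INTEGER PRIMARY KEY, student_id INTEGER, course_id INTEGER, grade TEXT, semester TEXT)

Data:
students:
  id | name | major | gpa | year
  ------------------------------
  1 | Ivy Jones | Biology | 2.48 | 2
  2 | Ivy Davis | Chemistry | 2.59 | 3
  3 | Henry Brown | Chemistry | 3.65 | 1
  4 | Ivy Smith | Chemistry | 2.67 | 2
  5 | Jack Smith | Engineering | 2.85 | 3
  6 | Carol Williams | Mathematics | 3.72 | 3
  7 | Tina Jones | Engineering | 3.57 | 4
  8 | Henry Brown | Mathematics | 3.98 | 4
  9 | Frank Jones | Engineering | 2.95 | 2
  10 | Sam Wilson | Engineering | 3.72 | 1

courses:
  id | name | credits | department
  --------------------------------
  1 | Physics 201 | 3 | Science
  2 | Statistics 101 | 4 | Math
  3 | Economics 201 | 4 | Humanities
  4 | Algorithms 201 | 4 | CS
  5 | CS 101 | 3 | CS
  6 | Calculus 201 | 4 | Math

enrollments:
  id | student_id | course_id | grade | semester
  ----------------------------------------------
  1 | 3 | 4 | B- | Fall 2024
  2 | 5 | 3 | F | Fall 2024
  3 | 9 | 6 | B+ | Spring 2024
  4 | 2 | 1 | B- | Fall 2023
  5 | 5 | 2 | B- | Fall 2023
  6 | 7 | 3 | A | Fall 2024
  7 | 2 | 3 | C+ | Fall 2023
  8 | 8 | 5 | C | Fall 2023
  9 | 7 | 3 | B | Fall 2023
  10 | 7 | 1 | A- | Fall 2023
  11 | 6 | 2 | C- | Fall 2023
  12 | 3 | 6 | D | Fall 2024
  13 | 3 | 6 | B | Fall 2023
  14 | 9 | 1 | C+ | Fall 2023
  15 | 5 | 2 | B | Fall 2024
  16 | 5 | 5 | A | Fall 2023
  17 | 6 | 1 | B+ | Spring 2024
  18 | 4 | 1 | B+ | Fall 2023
SELECT name, year FROM students WHERE year > 3

Execution result:
name | year
Tina Jones | 4
Henry Brown | 4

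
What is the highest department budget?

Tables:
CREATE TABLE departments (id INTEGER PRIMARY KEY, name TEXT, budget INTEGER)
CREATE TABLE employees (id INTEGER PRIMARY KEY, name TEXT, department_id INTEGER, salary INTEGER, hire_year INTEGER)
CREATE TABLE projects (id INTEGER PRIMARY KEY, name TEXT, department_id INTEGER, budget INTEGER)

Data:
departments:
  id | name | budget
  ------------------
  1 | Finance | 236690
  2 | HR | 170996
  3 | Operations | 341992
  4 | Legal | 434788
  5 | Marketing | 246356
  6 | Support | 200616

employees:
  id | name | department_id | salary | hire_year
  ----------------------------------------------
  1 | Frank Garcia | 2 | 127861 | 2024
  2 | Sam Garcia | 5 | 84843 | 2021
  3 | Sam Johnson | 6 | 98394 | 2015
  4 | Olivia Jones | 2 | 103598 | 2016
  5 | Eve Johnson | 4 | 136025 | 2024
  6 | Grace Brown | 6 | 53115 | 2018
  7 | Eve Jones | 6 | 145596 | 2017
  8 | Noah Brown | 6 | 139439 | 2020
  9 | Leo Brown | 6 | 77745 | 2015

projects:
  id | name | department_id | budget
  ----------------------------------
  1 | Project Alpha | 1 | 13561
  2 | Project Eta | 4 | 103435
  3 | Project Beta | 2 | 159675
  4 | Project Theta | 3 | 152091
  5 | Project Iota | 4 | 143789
SELECT MAX(budget) FROM departments

Execution result:
434788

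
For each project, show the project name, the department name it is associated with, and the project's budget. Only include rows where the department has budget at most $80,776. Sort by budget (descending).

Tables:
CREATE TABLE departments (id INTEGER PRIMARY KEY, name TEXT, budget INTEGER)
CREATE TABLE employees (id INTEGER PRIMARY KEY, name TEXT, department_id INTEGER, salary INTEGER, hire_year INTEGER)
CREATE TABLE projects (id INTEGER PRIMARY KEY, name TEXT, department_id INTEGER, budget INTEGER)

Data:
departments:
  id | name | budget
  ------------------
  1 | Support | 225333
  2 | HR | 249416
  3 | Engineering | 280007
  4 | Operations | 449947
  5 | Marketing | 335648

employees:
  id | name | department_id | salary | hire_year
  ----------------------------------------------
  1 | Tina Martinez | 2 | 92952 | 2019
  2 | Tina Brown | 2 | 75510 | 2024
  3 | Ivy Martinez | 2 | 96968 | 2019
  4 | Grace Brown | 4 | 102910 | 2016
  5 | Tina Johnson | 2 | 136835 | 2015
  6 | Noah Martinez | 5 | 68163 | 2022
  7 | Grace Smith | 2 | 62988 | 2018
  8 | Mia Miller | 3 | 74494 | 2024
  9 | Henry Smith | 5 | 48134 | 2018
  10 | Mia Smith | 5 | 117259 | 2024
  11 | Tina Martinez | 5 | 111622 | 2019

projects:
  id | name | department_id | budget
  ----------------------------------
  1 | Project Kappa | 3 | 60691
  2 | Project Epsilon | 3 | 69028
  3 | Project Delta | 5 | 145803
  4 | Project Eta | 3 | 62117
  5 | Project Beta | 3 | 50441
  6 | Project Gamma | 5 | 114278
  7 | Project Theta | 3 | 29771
SELECT c.name, p.name AS department, c.budget FROM projects c JOIN departments p ON c.department_id = p.id WHERE p.budget <= 80776 ORDER BY c.budget DESC

Execution result:
(no rows)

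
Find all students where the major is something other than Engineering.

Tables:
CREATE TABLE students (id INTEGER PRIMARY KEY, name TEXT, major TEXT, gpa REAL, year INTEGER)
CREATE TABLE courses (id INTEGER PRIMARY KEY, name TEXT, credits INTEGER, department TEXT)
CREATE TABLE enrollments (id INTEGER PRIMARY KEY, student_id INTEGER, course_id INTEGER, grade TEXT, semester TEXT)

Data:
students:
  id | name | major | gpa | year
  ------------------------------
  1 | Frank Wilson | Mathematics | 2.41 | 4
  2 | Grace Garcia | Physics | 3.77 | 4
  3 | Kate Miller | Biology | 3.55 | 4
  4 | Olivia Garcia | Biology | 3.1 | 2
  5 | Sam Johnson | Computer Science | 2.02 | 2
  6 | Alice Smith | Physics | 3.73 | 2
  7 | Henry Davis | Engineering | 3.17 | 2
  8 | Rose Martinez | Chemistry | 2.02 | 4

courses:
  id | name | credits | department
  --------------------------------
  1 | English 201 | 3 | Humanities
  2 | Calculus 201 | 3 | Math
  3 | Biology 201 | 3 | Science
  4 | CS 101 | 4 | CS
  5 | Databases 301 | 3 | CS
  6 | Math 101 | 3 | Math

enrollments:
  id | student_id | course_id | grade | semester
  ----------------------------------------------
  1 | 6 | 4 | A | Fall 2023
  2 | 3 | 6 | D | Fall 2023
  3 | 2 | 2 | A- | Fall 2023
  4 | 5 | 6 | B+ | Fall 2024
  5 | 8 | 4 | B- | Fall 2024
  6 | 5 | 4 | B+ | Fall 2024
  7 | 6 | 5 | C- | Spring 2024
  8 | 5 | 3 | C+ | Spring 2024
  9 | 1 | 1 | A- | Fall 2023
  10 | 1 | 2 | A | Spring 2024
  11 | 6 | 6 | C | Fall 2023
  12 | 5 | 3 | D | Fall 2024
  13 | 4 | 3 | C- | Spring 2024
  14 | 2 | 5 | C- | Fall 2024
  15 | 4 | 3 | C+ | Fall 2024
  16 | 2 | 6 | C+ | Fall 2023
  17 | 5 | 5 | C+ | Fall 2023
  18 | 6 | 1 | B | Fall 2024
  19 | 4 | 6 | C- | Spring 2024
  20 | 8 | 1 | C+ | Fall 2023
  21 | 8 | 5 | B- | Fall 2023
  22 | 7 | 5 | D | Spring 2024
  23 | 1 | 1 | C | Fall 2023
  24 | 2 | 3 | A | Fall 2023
SELECT name, major FROM students WHERE major <> 'Engineering'

Execution result:
name | major
Frank Wilson | Mathematics
Grace Garcia | Physics
Kate Miller | Biology
Olivia Garcia | Biology
Sam Johnson | Computer Science
Alice Smith | Physics
Rose Martinez | Chemistry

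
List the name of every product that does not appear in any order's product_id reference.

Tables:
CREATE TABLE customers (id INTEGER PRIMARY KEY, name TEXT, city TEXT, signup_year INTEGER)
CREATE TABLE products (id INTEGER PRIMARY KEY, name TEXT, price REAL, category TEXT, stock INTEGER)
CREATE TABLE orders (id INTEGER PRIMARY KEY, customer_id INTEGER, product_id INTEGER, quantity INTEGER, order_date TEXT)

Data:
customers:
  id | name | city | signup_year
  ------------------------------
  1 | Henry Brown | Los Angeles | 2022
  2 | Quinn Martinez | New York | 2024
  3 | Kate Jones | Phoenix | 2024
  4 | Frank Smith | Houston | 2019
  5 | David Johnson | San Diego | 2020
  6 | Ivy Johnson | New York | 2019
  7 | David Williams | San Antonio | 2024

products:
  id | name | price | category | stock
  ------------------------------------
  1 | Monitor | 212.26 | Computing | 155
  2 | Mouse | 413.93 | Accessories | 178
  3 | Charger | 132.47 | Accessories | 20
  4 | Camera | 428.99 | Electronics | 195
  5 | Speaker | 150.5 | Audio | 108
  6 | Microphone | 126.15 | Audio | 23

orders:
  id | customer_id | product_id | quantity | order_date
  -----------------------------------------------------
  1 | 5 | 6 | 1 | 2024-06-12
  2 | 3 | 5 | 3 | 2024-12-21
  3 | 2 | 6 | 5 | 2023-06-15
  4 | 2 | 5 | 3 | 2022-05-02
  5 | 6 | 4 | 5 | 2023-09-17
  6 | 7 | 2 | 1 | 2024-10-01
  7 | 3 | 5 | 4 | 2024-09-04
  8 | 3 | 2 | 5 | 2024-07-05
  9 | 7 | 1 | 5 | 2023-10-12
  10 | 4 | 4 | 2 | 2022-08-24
SELECT p.name FROM products p LEFT JOIN orders c ON c.product_id = p.id WHERE c.id IS NULL

Execution result:
Charger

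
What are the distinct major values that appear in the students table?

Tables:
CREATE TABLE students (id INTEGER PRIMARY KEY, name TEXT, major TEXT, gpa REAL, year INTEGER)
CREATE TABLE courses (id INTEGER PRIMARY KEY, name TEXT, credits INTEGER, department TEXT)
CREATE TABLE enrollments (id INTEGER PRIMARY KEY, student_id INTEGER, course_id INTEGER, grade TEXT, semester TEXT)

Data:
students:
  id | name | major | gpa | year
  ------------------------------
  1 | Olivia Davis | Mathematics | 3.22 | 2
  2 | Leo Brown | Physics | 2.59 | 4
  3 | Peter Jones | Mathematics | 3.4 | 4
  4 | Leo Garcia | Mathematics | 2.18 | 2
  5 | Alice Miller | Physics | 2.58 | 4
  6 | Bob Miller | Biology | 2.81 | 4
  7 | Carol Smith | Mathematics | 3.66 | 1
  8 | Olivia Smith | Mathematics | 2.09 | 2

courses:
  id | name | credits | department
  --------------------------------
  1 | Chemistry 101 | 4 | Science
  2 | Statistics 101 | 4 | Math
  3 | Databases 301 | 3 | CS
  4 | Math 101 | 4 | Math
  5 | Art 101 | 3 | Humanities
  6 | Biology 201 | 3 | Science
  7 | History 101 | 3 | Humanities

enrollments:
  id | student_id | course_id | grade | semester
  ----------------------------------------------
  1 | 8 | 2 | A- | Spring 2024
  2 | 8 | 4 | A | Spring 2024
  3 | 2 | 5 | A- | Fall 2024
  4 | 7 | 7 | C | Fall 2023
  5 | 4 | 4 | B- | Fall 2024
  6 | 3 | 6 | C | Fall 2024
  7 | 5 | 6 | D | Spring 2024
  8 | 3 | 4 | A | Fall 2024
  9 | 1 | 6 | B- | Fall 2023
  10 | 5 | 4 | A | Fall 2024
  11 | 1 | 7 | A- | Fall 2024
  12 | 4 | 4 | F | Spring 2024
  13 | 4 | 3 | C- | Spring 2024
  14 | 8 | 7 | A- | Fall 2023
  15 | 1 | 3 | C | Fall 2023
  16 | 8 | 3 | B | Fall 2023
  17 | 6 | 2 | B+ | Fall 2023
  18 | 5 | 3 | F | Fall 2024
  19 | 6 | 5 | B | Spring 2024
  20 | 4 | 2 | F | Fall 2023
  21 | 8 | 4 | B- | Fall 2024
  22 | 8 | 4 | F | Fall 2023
SELECT DISTINCT major FROM students

Execution result:
major
Mathematics
Physics
Biology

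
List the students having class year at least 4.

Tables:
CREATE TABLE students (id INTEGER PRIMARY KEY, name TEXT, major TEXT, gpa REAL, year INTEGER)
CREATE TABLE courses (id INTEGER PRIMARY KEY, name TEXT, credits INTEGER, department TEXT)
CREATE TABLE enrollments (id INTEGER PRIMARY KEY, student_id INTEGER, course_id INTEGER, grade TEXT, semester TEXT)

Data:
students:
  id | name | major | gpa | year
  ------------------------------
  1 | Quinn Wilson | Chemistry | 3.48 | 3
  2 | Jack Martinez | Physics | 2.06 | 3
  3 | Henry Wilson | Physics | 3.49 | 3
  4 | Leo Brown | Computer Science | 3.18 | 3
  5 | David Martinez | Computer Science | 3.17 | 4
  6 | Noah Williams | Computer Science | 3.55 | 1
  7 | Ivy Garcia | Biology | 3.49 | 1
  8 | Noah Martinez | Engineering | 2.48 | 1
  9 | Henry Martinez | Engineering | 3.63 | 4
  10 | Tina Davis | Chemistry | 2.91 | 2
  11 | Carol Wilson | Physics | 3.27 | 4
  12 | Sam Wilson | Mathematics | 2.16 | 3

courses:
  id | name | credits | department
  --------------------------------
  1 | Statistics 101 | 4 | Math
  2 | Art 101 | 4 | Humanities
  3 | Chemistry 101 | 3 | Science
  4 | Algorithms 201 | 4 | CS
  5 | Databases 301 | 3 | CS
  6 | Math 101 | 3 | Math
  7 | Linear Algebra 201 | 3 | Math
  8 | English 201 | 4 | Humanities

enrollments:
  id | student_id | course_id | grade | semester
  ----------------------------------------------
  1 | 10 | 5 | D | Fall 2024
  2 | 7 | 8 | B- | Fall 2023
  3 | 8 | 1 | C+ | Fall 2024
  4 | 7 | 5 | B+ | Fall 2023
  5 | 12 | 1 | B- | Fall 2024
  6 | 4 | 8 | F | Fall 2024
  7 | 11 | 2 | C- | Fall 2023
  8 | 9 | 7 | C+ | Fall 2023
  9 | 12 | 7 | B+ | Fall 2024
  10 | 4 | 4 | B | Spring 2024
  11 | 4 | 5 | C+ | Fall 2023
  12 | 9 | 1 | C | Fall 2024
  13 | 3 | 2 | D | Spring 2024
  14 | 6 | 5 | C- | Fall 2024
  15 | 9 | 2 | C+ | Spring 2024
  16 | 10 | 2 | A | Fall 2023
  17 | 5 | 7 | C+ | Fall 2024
SELECT name, year FROM students WHERE year >= 4

Execution result:
name | year
David Martinez | 4
Henry Martinez | 4
Carol Wilson | 4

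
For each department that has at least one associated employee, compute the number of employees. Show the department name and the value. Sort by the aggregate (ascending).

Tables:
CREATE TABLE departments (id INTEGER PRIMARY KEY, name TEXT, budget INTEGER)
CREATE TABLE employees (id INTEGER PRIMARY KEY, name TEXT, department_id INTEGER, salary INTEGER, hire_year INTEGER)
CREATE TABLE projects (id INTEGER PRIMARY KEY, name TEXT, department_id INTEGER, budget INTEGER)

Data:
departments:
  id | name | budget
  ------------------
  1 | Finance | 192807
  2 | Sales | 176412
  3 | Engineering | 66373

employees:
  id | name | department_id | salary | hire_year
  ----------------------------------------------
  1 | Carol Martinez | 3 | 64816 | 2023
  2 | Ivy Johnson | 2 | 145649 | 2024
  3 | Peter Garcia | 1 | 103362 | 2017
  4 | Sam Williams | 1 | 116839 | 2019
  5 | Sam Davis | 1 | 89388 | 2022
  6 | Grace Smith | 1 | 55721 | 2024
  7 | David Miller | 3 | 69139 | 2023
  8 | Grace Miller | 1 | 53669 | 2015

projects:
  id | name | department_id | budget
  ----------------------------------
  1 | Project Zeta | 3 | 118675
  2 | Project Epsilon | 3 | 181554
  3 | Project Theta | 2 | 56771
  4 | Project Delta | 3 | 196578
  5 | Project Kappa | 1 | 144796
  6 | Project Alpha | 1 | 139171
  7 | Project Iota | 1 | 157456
SELECT p.name, COUNT(*) AS n FROM employees c JOIN departments p ON c.department_id = p.id GROUP BY p.id, p.name ORDER BY n ASC

Execution result:
name | n
Sales | 1
Engineering | 2
Finance | 5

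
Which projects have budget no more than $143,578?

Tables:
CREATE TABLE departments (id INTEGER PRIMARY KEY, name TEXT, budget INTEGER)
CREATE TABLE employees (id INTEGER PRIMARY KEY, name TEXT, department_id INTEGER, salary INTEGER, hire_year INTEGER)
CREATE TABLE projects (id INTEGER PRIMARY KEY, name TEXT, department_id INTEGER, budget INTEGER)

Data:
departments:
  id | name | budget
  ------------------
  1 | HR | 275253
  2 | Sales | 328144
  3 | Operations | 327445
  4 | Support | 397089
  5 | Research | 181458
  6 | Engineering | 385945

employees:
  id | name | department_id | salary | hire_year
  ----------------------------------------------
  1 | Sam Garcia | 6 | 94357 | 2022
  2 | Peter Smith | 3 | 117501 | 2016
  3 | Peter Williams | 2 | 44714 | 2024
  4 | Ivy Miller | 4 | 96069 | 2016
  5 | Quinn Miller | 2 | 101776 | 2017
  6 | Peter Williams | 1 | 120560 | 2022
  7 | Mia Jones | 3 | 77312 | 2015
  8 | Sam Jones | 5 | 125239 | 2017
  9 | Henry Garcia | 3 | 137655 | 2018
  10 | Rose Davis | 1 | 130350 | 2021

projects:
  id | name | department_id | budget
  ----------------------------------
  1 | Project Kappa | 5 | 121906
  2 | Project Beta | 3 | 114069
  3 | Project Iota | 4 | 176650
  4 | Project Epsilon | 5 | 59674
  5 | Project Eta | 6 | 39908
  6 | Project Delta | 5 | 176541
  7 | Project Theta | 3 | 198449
SELECT name, budget FROM projects WHERE budget <= 143578

Execution result:
name | budget
Project Kappa | 121906
Project Beta | 114069
Project Epsilon | 59674
Project Eta | 39908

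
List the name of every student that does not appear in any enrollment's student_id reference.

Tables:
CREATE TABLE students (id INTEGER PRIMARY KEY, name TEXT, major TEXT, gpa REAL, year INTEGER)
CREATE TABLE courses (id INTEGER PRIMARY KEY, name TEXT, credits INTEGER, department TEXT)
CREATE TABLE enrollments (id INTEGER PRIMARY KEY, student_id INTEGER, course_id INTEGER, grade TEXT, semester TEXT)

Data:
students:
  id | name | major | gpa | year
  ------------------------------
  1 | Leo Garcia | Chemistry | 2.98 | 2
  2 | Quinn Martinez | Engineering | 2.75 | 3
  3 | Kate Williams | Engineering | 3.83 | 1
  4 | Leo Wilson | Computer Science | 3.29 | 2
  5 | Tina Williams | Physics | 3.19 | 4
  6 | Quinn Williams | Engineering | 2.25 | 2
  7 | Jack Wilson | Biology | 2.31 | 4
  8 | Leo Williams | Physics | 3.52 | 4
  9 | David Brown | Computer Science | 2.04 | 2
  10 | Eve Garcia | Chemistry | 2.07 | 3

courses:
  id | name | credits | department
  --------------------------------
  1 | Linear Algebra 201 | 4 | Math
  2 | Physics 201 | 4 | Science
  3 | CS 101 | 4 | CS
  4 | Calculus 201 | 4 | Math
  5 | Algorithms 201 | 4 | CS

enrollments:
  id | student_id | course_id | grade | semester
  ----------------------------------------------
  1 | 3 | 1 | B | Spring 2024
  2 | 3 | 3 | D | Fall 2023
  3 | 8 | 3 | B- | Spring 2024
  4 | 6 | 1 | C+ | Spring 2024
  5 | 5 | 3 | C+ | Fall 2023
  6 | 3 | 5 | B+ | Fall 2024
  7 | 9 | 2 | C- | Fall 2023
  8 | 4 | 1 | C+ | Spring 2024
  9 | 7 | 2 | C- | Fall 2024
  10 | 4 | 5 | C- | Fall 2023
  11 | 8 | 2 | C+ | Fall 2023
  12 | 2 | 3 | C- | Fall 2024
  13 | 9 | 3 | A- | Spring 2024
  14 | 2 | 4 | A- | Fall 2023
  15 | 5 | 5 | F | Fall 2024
SELECT p.name FROM students p LEFT JOIN enrollments c ON c.student_id = p.id WHERE c.id IS NULL

Execution result:
name
Leo Garcia
Eve Garcia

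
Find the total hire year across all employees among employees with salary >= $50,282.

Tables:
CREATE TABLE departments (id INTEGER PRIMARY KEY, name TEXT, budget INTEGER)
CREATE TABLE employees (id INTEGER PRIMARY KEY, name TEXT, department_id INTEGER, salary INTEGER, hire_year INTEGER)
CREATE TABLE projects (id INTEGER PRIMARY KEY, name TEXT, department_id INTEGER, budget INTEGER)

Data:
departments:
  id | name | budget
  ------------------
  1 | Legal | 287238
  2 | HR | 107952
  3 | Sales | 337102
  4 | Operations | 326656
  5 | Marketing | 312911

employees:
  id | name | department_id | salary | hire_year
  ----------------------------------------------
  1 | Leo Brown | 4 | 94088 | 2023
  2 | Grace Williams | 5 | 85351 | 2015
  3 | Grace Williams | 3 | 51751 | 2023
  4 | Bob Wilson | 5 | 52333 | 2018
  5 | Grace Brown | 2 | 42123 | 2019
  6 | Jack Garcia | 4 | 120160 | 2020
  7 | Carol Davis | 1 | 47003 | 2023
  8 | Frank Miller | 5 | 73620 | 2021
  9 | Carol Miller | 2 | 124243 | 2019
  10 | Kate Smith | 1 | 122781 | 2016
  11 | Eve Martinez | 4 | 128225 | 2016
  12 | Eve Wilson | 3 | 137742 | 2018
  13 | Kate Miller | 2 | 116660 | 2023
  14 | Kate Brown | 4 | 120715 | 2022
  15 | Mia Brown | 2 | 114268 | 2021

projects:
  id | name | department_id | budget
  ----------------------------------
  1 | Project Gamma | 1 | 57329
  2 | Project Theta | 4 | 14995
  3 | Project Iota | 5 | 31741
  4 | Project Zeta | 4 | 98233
SELECT SUM(hire_year) FROM employees WHERE salary >= 50282

Execution result:
26255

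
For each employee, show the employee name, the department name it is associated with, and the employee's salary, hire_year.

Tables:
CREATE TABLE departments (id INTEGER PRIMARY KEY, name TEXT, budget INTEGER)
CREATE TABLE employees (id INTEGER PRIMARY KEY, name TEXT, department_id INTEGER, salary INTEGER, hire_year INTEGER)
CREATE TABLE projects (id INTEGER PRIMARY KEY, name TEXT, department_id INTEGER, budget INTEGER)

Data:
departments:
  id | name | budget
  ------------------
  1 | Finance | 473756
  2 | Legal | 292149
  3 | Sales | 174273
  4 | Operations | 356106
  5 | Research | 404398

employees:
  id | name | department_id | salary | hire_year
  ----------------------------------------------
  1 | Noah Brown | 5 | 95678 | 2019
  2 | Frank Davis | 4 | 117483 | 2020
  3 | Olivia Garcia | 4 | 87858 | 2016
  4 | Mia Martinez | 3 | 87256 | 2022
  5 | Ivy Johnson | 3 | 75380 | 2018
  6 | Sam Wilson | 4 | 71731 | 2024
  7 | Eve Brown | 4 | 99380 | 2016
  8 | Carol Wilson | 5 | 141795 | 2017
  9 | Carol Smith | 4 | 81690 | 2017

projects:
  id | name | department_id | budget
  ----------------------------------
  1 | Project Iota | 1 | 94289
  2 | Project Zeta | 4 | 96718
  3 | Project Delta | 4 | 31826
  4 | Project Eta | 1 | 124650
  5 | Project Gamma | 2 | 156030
SELECT c.name, p.name AS department, c.salary, c.hire_year FROM employees c JOIN departments p ON c.department_id = p.id

Execution result:
name | department | salary | hire_year
Noah Brown | Research | 95678 | 2019
Frank Davis | Operations | 117483 | 2020
Olivia Garcia | Operations | 87858 | 2016
Mia Martinez | Sales | 87256 | 2022
Ivy Johnson | Sales | 75380 | 2018
Sam Wilson | Operations | 71731 | 2024
Eve Brown | Operations | 99380 | 2016
Carol Wilson | Research | 141795 | 2017
Carol Smith | Operations | 81690 | 2017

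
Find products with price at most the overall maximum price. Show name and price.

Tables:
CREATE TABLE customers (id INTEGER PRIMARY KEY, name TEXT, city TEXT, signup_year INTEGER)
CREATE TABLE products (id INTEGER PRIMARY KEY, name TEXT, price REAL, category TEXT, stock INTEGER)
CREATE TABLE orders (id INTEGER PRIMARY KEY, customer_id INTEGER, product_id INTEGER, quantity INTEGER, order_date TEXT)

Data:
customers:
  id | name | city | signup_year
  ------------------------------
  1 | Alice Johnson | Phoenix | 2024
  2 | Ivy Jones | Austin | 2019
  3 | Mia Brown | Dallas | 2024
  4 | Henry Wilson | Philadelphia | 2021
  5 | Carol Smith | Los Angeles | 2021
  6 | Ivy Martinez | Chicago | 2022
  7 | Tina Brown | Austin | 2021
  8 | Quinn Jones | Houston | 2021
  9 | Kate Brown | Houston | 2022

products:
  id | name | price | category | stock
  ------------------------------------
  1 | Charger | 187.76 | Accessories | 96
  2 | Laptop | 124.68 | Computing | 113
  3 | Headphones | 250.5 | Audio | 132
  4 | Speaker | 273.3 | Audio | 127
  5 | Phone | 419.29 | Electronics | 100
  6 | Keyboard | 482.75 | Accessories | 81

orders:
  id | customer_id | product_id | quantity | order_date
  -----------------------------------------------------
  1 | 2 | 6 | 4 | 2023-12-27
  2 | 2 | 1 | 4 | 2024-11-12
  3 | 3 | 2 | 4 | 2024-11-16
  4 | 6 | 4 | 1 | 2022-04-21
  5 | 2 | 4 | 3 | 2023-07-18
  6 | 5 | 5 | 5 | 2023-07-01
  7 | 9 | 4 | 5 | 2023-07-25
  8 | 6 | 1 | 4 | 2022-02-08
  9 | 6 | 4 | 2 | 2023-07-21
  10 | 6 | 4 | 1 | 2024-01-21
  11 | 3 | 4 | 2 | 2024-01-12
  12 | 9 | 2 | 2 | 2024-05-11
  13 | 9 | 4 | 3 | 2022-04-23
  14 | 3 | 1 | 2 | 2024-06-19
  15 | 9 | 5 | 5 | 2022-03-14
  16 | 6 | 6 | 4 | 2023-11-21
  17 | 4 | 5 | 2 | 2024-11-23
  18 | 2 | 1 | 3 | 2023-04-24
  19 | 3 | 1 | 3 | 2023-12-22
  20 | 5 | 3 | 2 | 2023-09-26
SELECT name, price FROM products WHERE price <= (SELECT MAX(price) FROM products)

Execution result:
name | price
Charger | 187.76
Laptop | 124.68
Headphones | 250.50
Speaker | 273.30
Phone | 419.29
Keyboard | 482.75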